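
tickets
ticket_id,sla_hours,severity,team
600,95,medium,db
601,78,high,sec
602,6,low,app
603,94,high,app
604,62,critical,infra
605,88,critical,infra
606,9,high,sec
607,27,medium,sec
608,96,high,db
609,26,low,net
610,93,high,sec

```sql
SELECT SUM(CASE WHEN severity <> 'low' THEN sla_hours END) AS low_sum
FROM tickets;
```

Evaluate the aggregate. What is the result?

ticket_id=600: ✓ → 95
ticket_id=601: ✓ → 78
ticket_id=602: ✗
ticket_id=603: ✓ → 94
ticket_id=604: ✓ → 62
ticket_id=605: ✓ → 88
ticket_id=606: ✓ → 9
ticket_id=607: ✓ → 27
ticket_id=608: ✓ → 96
ticket_id=609: ✗
ticket_id=610: ✓ → 93
low_sum = 95 + 78 + 94 + 62 + 88 + 9 + 27 + 96 + 93 = 642

642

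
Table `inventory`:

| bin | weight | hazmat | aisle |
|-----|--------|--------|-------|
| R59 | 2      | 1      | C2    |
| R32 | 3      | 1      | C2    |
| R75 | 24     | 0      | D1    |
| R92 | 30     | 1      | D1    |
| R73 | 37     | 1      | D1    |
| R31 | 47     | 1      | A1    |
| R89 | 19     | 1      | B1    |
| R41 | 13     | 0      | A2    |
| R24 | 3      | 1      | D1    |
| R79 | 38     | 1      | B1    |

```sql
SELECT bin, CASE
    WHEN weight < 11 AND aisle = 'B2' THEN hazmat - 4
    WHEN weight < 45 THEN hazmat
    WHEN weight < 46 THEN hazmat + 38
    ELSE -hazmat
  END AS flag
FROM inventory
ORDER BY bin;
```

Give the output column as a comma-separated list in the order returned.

1, -1, 1, 0, 1, 1, 0, 1, 1, 1

bin=R24: weight < 45 → 1
bin=R31: ELSE → -1
bin=R32: weight < 45 → 1
bin=R41: weight < 45 → 0
bin=R59: weight < 45 → 1
bin=R73: weight < 45 → 1
bin=R75: weight < 45 → 0
bin=R79: weight < 45 → 1
bin=R89: weight < 45 → 1
bin=R92: weight < 45 → 1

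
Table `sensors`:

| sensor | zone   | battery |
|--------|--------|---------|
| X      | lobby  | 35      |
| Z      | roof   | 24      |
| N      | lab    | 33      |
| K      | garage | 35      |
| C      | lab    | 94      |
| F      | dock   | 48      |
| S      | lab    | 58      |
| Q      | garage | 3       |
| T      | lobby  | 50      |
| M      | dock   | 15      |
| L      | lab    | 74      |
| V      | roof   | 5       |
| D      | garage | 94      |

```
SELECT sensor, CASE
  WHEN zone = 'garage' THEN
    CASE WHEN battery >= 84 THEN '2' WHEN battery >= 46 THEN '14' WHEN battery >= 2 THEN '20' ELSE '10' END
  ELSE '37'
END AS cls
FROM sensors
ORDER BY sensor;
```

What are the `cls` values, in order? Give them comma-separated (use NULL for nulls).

37, 2, 37, 20, 37, 37, 37, 20, 37, 37, 37, 37, 37

sensor=C: zone='lab' → outer ELSE → 37
sensor=D: zone='garage' → inner[battery >= 84] → 2
sensor=F: zone='dock' → outer ELSE → 37
sensor=K: zone='garage' → inner[battery >= 2] → 20
sensor=L: zone='lab' → outer ELSE → 37
sensor=M: zone='dock' → outer ELSE → 37
sensor=N: zone='lab' → outer ELSE → 37
sensor=Q: zone='garage' → inner[battery >= 2] → 20
sensor=S: zone='lab' → outer ELSE → 37
sensor=T: zone='lobby' → outer ELSE → 37
sensor=V: zone='roof' → outer ELSE → 37
sensor=X: zone='lobby' → outer ELSE → 37
sensor=Z: zone='roof' → outer ELSE → 37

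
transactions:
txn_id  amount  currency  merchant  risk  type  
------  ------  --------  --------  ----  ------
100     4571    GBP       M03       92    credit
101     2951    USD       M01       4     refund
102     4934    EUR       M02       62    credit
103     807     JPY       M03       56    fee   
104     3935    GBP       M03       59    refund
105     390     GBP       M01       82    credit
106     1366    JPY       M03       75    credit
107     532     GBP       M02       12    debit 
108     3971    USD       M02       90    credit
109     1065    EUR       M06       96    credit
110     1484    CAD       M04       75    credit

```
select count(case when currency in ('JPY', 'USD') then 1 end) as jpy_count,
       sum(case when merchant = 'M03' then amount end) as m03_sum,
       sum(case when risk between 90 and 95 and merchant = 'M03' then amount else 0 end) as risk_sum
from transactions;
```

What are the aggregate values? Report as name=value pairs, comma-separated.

[jpy_count: currency in ('JPY', 'USD')]
txn_id=100: ✗
txn_id=101: ✓ → 1
txn_id=102: ✗
txn_id=103: ✓ → 1
txn_id=104: ✗
txn_id=105: ✗
txn_id=106: ✓ → 1
txn_id=107: ✗
txn_id=108: ✓ → 1
txn_id=109: ✗
txn_id=110: ✗
jpy_count = COUNT(1, 1, 1, 1) = 4
—
[m03_sum: merchant = 'M03']
txn_id=100: ✓ → 4571
txn_id=101: ✗
txn_id=102: ✗
txn_id=103: ✓ → 807
txn_id=104: ✓ → 3935
txn_id=105: ✗
txn_id=106: ✓ → 1366
txn_id=107: ✗
txn_id=108: ✗
txn_id=109: ✗
txn_id=110: ✗
m03_sum = 4571 + 807 + 3935 + 1366 = 10679
—
[risk_sum: risk between 90 and 95 and merchant = 'M03']
txn_id=100: ✓ → 4571
txn_id=101: ✗
txn_id=102: ✗
txn_id=103: ✗
txn_id=104: ✗
txn_id=105: ✗
txn_id=106: ✗
txn_id=107: ✗
txn_id=108: ✗
txn_id=109: ✗
txn_id=110: ✗
risk_sum = 4571

jpy_count=4, m03_sum=10679, risk_sum=4571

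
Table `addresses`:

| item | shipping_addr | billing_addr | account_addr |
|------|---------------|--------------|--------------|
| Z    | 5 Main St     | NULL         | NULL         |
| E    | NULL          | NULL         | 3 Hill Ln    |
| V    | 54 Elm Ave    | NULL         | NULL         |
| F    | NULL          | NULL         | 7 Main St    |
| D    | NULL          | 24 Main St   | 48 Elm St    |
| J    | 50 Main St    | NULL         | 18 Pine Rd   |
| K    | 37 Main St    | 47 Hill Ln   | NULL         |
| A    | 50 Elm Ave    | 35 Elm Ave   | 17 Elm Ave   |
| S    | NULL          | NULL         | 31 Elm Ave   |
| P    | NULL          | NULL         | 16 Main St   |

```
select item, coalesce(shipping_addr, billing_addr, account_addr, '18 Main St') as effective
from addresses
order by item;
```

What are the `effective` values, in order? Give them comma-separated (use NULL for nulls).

50 Elm Ave, 24 Main St, 3 Hill Ln, 7 Main St, 50 Main St, 37 Main St, 16 Main St, 31 Elm Ave, 54 Elm Ave, 5 Main St

item=A: shipping_addr=50 Elm Ave → 50 Elm Ave
item=D: shipping_addr=NULL, billing_addr=24 Main St → 24 Main St
item=E: shipping_addr=NULL, billing_addr=NULL, account_addr=3 Hill Ln → 3 Hill Ln
item=F: shipping_addr=NULL, billing_addr=NULL, account_addr=7 Main St → 7 Main St
item=J: shipping_addr=50 Main St → 50 Main St
item=K: shipping_addr=37 Main St → 37 Main St
item=P: shipping_addr=NULL, billing_addr=NULL, account_addr=16 Main St → 16 Main St
item=S: shipping_addr=NULL, billing_addr=NULL, account_addr=31 Elm Ave → 31 Elm Ave
item=V: shipping_addr=54 Elm Ave → 54 Elm Ave
item=Z: shipping_addr=5 Main St → 5 Main St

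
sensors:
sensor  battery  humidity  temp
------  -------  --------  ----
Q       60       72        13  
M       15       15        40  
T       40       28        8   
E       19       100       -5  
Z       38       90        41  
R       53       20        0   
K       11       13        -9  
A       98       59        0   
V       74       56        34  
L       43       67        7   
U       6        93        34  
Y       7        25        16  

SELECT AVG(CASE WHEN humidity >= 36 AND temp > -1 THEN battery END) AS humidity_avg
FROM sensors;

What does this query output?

53.1666666667

sensor=Q: ✓ → 60
sensor=M: ✗
sensor=T: ✗
sensor=E: ✗
sensor=Z: ✓ → 38
sensor=R: ✗
sensor=K: ✗
sensor=A: ✓ → 98
sensor=V: ✓ → 74
sensor=L: ✓ → 43
sensor=U: ✓ → 6
sensor=Y: ✗
humidity_avg = (60 + 38 + 98 + 74 + 43 + 6) / 6 = 53.1666666667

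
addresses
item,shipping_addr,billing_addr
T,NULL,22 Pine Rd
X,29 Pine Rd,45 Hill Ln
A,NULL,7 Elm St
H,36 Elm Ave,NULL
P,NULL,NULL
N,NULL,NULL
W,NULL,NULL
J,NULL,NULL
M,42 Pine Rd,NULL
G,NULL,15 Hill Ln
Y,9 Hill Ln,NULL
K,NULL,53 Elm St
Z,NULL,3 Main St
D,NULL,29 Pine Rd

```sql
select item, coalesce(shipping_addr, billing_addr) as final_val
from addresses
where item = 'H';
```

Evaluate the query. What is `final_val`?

item = H: shipping_addr=36 Elm Ave, billing_addr=NULL.
shipping_addr=36 Elm Ave → 36 Elm Ave

36 Elm Ave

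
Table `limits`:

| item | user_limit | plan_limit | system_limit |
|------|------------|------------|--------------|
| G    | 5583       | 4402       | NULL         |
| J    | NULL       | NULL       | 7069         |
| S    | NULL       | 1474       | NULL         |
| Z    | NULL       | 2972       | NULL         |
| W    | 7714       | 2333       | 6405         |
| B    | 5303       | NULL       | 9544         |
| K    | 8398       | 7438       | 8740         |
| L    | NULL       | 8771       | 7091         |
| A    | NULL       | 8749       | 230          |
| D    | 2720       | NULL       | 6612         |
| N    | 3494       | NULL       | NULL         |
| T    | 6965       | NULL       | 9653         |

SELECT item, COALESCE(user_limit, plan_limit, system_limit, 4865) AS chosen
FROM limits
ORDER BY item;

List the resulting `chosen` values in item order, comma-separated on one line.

item=A: user_limit=NULL, plan_limit=8749 → 8749
item=B: user_limit=5303 → 5303
item=D: user_limit=2720 → 2720
item=G: user_limit=5583 → 5583
item=J: user_limit=NULL, plan_limit=NULL, system_limit=7069 → 7069
item=K: user_limit=8398 → 8398
item=L: user_limit=NULL, plan_limit=8771 → 8771
item=N: user_limit=3494 → 3494
item=S: user_limit=NULL, plan_limit=1474 → 1474
item=T: user_limit=6965 → 6965
item=W: user_limit=7714 → 7714
item=Z: user_limit=NULL, plan_limit=2972 → 2972

8749, 5303, 2720, 5583, 7069, 8398, 8771, 3494, 1474, 6965, 7714, 2972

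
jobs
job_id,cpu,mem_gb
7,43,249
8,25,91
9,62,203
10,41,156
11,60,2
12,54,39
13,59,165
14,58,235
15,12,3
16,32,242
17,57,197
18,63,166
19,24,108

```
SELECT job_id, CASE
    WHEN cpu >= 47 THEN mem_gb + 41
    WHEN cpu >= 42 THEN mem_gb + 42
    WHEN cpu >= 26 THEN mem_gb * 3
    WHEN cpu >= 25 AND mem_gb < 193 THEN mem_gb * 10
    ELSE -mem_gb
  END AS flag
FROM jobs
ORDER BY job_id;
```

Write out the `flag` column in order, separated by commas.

291, 910, 244, 468, 43, 80, 206, 276, -3, 726, 238, 207, -108

job_id=7: cpu >= 42 → 291
job_id=8: cpu >= 25 AND mem_gb < 193 → 910
job_id=9: cpu >= 47 → 244
job_id=10: cpu >= 26 → 468
job_id=11: cpu >= 47 → 43
job_id=12: cpu >= 47 → 80
job_id=13: cpu >= 47 → 206
job_id=14: cpu >= 47 → 276
job_id=15: ELSE → -3
job_id=16: cpu >= 26 → 726
job_id=17: cpu >= 47 → 238
job_id=18: cpu >= 47 → 207
job_id=19: ELSE → -108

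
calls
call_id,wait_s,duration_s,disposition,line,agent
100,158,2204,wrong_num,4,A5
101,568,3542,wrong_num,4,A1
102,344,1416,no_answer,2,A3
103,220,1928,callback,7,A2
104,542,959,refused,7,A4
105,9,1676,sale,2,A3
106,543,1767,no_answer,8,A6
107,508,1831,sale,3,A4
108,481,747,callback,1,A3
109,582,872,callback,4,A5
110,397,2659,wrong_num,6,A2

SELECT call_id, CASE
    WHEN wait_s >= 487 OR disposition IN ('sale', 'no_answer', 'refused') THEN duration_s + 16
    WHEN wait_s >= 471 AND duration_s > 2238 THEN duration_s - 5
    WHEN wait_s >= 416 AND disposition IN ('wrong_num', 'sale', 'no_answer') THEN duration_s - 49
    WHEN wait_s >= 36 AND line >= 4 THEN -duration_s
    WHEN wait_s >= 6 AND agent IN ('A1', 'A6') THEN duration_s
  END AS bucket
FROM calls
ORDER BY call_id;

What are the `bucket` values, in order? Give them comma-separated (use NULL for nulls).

call_id=100: wait_s >= 36 AND line >= 4 → -2204
call_id=101: wait_s >= 487 OR disposition IN ('sale', 'no_answer', 'refused') → 3558
call_id=102: wait_s >= 487 OR disposition IN ('sale', 'no_answer', 'refused') → 1432
call_id=103: wait_s >= 36 AND line >= 4 → -1928
call_id=104: wait_s >= 487 OR disposition IN ('sale', 'no_answer', 'refused') → 975
call_id=105: wait_s >= 487 OR disposition IN ('sale', 'no_answer', 'refused') → 1692
call_id=106: wait_s >= 487 OR disposition IN ('sale', 'no_answer', 'refused') → 1783
call_id=107: wait_s >= 487 OR disposition IN ('sale', 'no_answer', 'refused') → 1847
call_id=108: (no match → NULL) → NULL
call_id=109: wait_s >= 487 OR disposition IN ('sale', 'no_answer', 'refused') → 888
call_id=110: wait_s >= 36 AND line >= 4 → -2659

-2204, 3558, 1432, -1928, 975, 1692, 1783, 1847, NULL, 888, -2659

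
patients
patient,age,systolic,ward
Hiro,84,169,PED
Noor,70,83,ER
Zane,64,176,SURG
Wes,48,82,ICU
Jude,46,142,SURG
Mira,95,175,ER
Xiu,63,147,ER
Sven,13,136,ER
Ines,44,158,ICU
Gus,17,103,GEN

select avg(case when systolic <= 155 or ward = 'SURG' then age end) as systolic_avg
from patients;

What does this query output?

patient=Hiro: ✗
patient=Noor: ✓ → 70
patient=Zane: ✓ → 64
patient=Wes: ✓ → 48
patient=Jude: ✓ → 46
patient=Mira: ✗
patient=Xiu: ✓ → 63
patient=Sven: ✓ → 13
patient=Ines: ✗
patient=Gus: ✓ → 17
systolic_avg = (70 + 64 + 48 + 46 + 63 + 13 + 17) / 7 = 45.8571428571

45.8571428571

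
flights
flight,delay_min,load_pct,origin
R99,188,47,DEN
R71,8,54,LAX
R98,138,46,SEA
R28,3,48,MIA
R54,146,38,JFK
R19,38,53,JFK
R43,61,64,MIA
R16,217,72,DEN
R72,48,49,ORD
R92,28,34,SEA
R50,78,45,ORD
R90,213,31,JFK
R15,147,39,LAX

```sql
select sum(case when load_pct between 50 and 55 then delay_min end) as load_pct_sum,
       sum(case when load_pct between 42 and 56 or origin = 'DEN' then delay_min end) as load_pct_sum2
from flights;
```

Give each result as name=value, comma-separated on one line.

load_pct_sum=46, load_pct_sum2=718

[load_pct_sum: load_pct between 50 and 55]
flight=R99: ✗
flight=R71: ✓ → 8
flight=R98: ✗
flight=R28: ✗
flight=R54: ✗
flight=R19: ✓ → 38
flight=R43: ✗
flight=R16: ✗
flight=R72: ✗
flight=R92: ✗
flight=R50: ✗
flight=R90: ✗
flight=R15: ✗
load_pct_sum = 8 + 38 = 46
—
[load_pct_sum2: load_pct between 42 and 56 or origin = 'DEN']
flight=R99: ✓ → 188
flight=R71: ✓ → 8
flight=R98: ✓ → 138
flight=R28: ✓ → 3
flight=R54: ✗
flight=R19: ✓ → 38
flight=R43: ✗
flight=R16: ✓ → 217
flight=R72: ✓ → 48
flight=R92: ✗
flight=R50: ✓ → 78
flight=R90: ✗
flight=R15: ✗
load_pct_sum2 = 188 + 8 + 138 + 3 + 38 + 217 + 48 + 78 = 718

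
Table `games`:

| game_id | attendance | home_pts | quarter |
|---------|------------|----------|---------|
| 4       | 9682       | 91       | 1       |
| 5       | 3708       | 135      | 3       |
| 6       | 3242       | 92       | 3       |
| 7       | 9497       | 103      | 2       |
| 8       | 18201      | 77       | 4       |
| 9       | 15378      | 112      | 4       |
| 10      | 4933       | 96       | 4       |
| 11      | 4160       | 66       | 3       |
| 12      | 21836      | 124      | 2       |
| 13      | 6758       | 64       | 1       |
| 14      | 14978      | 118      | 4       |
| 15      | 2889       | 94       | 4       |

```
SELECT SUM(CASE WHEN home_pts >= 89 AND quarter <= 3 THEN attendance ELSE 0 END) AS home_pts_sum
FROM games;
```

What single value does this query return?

game_id=4: ✓ → 9682
game_id=5: ✓ → 3708
game_id=6: ✓ → 3242
game_id=7: ✓ → 9497
game_id=8: ✗
game_id=9: ✗
game_id=10: ✗
game_id=11: ✗
game_id=12: ✓ → 21836
game_id=13: ✗
game_id=14: ✗
game_id=15: ✗
home_pts_sum = 9682 + 3708 + 3242 + 9497 + 21836 = 47965

47965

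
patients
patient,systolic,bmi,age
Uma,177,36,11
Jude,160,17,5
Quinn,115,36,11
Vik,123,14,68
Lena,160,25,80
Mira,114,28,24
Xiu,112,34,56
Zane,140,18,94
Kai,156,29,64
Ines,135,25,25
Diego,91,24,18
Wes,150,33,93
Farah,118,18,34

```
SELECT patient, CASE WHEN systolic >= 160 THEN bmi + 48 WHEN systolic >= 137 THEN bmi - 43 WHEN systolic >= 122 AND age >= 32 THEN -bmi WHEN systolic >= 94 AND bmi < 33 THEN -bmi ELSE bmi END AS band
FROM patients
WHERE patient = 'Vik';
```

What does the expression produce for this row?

patient = Vik: systolic=123, bmi=14, age=68.
systolic >= 160 → false
systolic >= 137 → false
systolic >= 122 AND age >= 32 → true → -14

-14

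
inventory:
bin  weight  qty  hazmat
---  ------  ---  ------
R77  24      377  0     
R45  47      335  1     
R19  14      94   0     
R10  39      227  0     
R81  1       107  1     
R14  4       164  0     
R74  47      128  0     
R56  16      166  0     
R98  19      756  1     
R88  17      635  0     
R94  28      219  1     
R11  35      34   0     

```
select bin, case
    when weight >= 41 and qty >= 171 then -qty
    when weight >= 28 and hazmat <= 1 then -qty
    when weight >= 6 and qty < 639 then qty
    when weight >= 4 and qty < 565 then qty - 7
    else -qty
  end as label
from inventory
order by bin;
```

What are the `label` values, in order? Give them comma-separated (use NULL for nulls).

-227, -34, 157, 94, -335, 166, -128, 377, -107, 635, -219, -756

bin=R10: weight >= 28 and hazmat <= 1 → -227
bin=R11: weight >= 28 and hazmat <= 1 → -34
bin=R14: weight >= 4 and qty < 565 → 157
bin=R19: weight >= 6 and qty < 639 → 94
bin=R45: weight >= 41 and qty >= 171 → -335
bin=R56: weight >= 6 and qty < 639 → 166
bin=R74: weight >= 28 and hazmat <= 1 → -128
bin=R77: weight >= 6 and qty < 639 → 377
bin=R81: ELSE → -107
bin=R88: weight >= 6 and qty < 639 → 635
bin=R94: weight >= 28 and hazmat <= 1 → -219
bin=R98: ELSE → -756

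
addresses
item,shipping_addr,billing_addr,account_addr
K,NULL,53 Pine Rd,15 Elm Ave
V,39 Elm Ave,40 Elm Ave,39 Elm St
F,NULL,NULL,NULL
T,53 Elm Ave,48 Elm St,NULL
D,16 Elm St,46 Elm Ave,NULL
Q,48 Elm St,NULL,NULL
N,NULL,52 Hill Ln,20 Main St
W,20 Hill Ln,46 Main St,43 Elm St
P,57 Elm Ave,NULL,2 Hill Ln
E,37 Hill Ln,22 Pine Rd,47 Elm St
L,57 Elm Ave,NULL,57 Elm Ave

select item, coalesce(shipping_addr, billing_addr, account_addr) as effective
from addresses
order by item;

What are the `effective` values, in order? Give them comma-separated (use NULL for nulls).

item=D: shipping_addr=16 Elm St → 16 Elm St
item=E: shipping_addr=37 Hill Ln → 37 Hill Ln
item=F: shipping_addr=NULL, billing_addr=NULL, account_addr=NULL (all NULL) → NULL
item=K: shipping_addr=NULL, billing_addr=53 Pine Rd → 53 Pine Rd
item=L: shipping_addr=57 Elm Ave → 57 Elm Ave
item=N: shipping_addr=NULL, billing_addr=52 Hill Ln → 52 Hill Ln
item=P: shipping_addr=57 Elm Ave → 57 Elm Ave
item=Q: shipping_addr=48 Elm St → 48 Elm St
item=T: shipping_addr=53 Elm Ave → 53 Elm Ave
item=V: shipping_addr=39 Elm Ave → 39 Elm Ave
item=W: shipping_addr=20 Hill Ln → 20 Hill Ln

16 Elm St, 37 Hill Ln, NULL, 53 Pine Rd, 57 Elm Ave, 52 Hill Ln, 57 Elm Ave, 48 Elm St, 53 Elm Ave, 39 Elm Ave, 20 Hill Ln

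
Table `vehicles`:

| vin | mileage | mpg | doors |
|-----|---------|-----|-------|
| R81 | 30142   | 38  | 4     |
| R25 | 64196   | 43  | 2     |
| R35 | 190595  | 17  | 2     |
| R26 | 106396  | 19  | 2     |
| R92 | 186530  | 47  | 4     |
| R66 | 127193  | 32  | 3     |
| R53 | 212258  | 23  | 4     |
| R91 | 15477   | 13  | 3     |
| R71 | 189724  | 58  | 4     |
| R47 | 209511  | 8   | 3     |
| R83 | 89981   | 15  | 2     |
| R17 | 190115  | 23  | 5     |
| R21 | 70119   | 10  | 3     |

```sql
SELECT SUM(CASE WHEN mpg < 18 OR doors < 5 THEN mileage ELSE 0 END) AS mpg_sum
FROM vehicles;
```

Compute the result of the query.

1492122

vin=R81: ✓ → 30142
vin=R25: ✓ → 64196
vin=R35: ✓ → 190595
vin=R26: ✓ → 106396
vin=R92: ✓ → 186530
vin=R66: ✓ → 127193
vin=R53: ✓ → 212258
vin=R91: ✓ → 15477
vin=R71: ✓ → 189724
vin=R47: ✓ → 209511
vin=R83: ✓ → 89981
vin=R17: ✗
vin=R21: ✓ → 70119
mpg_sum = 30142 + 64196 + 190595 + 106396 + 186530 + 127193 + 212258 + 15477 + 189724 + 209511 + 89981 + 70119 = 1492122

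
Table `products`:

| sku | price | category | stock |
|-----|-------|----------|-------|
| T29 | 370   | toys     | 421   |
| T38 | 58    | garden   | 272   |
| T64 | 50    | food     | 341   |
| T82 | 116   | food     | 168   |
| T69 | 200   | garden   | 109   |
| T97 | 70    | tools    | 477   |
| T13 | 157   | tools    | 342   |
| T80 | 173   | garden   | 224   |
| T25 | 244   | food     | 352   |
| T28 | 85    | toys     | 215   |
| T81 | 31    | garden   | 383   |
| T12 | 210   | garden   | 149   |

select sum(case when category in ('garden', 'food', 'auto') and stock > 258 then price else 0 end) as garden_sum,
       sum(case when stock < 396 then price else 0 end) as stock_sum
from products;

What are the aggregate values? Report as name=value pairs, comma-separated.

[garden_sum: category in ('garden', 'food', 'auto') and stock > 258]
sku=T29: ✗
sku=T38: ✓ → 58
sku=T64: ✓ → 50
sku=T82: ✗
sku=T69: ✗
sku=T97: ✗
sku=T13: ✗
sku=T80: ✗
sku=T25: ✓ → 244
sku=T28: ✗
sku=T81: ✓ → 31
sku=T12: ✗
garden_sum = 58 + 50 + 244 + 31 = 383
—
[stock_sum: stock < 396]
sku=T29: ✗
sku=T38: ✓ → 58
sku=T64: ✓ → 50
sku=T82: ✓ → 116
sku=T69: ✓ → 200
sku=T97: ✗
sku=T13: ✓ → 157
sku=T80: ✓ → 173
sku=T25: ✓ → 244
sku=T28: ✓ → 85
sku=T81: ✓ → 31
sku=T12: ✓ → 210
stock_sum = 58 + 50 + 116 + 200 + 157 + 173 + 244 + 85 + 31 + 210 = 1324

garden_sum=383, stock_sum=1324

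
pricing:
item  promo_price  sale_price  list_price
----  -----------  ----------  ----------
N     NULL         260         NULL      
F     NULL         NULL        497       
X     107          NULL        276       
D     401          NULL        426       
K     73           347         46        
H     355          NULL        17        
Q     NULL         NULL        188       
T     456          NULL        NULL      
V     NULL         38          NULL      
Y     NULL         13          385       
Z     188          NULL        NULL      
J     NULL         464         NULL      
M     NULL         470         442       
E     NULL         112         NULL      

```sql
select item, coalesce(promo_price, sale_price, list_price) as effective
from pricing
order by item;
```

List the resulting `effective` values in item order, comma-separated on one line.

401, 112, 497, 355, 464, 73, 470, 260, 188, 456, 38, 107, 13, 188

item=D: promo_price=401 → 401
item=E: promo_price=NULL, sale_price=112 → 112
item=F: promo_price=NULL, sale_price=NULL, list_price=497 → 497
item=H: promo_price=355 → 355
item=J: promo_price=NULL, sale_price=464 → 464
item=K: promo_price=73 → 73
item=M: promo_price=NULL, sale_price=470 → 470
item=N: promo_price=NULL, sale_price=260 → 260
item=Q: promo_price=NULL, sale_price=NULL, list_price=188 → 188
item=T: promo_price=456 → 456
item=V: promo_price=NULL, sale_price=38 → 38
item=X: promo_price=107 → 107
item=Y: promo_price=NULL, sale_price=13 → 13
item=Z: promo_price=188 → 188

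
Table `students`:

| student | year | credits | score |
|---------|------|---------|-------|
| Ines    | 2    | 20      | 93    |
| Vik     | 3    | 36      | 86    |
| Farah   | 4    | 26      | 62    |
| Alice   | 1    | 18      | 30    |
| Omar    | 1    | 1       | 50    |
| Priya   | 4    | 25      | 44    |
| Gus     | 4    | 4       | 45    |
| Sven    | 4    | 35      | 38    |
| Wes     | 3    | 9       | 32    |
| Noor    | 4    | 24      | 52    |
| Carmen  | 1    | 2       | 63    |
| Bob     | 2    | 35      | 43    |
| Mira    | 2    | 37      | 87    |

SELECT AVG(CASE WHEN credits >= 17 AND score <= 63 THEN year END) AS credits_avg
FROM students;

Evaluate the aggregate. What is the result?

student=Ines: ✗
student=Vik: ✗
student=Farah: ✓ → 4
student=Alice: ✓ → 1
student=Omar: ✗
student=Priya: ✓ → 4
student=Gus: ✗
student=Sven: ✓ → 4
student=Wes: ✗
student=Noor: ✓ → 4
student=Carmen: ✗
student=Bob: ✓ → 2
student=Mira: ✗
credits_avg = (4 + 1 + 4 + 4 + 4 + 2) / 6 = 3.1666666667

3.1666666667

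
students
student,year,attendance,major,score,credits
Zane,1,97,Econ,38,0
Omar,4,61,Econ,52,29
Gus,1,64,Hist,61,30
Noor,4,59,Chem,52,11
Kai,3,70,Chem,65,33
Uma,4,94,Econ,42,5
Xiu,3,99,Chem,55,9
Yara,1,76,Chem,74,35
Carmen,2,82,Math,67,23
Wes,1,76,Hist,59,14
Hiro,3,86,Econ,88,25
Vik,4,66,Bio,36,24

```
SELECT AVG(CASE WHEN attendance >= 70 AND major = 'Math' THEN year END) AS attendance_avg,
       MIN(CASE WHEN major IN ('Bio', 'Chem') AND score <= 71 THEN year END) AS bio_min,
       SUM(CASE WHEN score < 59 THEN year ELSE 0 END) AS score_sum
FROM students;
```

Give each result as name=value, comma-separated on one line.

[attendance_avg: attendance >= 70 AND major = 'Math']
student=Zane: ✗
student=Omar: ✗
student=Gus: ✗
student=Noor: ✗
student=Kai: ✗
student=Uma: ✗
student=Xiu: ✗
student=Yara: ✗
student=Carmen: ✓ → 2
student=Wes: ✗
student=Hiro: ✗
student=Vik: ✗
attendance_avg = 2
—
[bio_min: major IN ('Bio', 'Chem') AND score <= 71]
student=Zane: ✗
student=Omar: ✗
student=Gus: ✗
student=Noor: ✓ → 4
student=Kai: ✓ → 3
student=Uma: ✗
student=Xiu: ✓ → 3
student=Yara: ✗
student=Carmen: ✗
student=Wes: ✗
student=Hiro: ✗
student=Vik: ✓ → 4
bio_min = MIN(4, 3, 3, 4) = 3
—
[score_sum: score < 59]
student=Zane: ✓ → 1
student=Omar: ✓ → 4
student=Gus: ✗
student=Noor: ✓ → 4
student=Kai: ✗
student=Uma: ✓ → 4
student=Xiu: ✓ → 3
student=Yara: ✗
student=Carmen: ✗
student=Wes: ✗
student=Hiro: ✗
student=Vik: ✓ → 4
score_sum = 1 + 4 + 4 + 4 + 3 + 4 = 20

attendance_avg=2, bio_min=3, score_sum=20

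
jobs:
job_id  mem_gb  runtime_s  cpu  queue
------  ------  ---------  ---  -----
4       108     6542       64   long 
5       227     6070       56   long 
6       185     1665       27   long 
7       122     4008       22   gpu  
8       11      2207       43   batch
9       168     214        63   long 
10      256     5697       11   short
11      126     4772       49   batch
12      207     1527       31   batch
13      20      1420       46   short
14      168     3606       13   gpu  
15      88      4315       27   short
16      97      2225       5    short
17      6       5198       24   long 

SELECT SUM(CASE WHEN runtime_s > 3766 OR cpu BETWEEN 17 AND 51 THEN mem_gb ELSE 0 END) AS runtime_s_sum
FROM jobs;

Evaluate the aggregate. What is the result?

1356

job_id=4: ✓ → 108
job_id=5: ✓ → 227
job_id=6: ✓ → 185
job_id=7: ✓ → 122
job_id=8: ✓ → 11
job_id=9: ✗
job_id=10: ✓ → 256
job_id=11: ✓ → 126
job_id=12: ✓ → 207
job_id=13: ✓ → 20
job_id=14: ✗
job_id=15: ✓ → 88
job_id=16: ✗
job_id=17: ✓ → 6
runtime_s_sum = 108 + 227 + 185 + 122 + 11 + 256 + 126 + 207 + 20 + 88 + 6 = 1356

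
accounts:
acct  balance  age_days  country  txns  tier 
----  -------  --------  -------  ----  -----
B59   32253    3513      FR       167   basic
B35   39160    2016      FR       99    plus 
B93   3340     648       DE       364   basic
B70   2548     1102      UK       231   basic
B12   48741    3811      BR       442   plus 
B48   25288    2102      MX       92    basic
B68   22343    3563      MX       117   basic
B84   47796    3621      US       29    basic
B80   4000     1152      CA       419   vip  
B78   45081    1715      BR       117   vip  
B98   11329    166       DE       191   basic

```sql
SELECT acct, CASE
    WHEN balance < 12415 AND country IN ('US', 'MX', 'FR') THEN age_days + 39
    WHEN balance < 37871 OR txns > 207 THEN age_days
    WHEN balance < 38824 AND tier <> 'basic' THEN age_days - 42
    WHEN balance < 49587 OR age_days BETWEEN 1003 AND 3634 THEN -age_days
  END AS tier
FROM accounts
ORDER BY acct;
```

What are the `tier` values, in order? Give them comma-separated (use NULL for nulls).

3811, -2016, 2102, 3513, 3563, 1102, -1715, 1152, -3621, 648, 166

acct=B12: balance < 37871 OR txns > 207 → 3811
acct=B35: balance < 49587 OR age_days BETWEEN 1003 AND 3634 → -2016
acct=B48: balance < 37871 OR txns > 207 → 2102
acct=B59: balance < 37871 OR txns > 207 → 3513
acct=B68: balance < 37871 OR txns > 207 → 3563
acct=B70: balance < 37871 OR txns > 207 → 1102
acct=B78: balance < 49587 OR age_days BETWEEN 1003 AND 3634 → -1715
acct=B80: balance < 37871 OR txns > 207 → 1152
acct=B84: balance < 49587 OR age_days BETWEEN 1003 AND 3634 → -3621
acct=B93: balance < 37871 OR txns > 207 → 648
acct=B98: balance < 37871 OR txns > 207 → 166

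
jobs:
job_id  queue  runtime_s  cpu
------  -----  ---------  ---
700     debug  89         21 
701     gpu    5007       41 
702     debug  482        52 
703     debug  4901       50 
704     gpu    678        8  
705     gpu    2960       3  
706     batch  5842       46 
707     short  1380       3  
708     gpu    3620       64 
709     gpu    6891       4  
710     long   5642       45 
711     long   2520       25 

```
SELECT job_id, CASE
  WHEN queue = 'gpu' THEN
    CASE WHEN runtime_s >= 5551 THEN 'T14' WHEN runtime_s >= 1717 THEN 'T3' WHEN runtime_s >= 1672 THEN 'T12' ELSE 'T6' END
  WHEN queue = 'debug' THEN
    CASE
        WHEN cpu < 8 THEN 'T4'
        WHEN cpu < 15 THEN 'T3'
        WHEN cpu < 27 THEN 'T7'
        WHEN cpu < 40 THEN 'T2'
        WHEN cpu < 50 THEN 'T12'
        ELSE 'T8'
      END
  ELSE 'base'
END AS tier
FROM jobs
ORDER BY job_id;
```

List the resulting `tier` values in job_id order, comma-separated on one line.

job_id=700: queue='debug' → inner[cpu < 27] → T7
job_id=701: queue='gpu' → inner[runtime_s >= 1717] → T3
job_id=702: queue='debug' → inner[ELSE] → T8
job_id=703: queue='debug' → inner[ELSE] → T8
job_id=704: queue='gpu' → inner[ELSE] → T6
job_id=705: queue='gpu' → inner[runtime_s >= 1717] → T3
job_id=706: queue='batch' → outer ELSE → base
job_id=707: queue='short' → outer ELSE → base
job_id=708: queue='gpu' → inner[runtime_s >= 1717] → T3
job_id=709: queue='gpu' → inner[runtime_s >= 5551] → T14
job_id=710: queue='long' → outer ELSE → base
job_id=711: queue='long' → outer ELSE → base

T7, T3, T8, T8, T6, T3, base, base, T3, T14, base, base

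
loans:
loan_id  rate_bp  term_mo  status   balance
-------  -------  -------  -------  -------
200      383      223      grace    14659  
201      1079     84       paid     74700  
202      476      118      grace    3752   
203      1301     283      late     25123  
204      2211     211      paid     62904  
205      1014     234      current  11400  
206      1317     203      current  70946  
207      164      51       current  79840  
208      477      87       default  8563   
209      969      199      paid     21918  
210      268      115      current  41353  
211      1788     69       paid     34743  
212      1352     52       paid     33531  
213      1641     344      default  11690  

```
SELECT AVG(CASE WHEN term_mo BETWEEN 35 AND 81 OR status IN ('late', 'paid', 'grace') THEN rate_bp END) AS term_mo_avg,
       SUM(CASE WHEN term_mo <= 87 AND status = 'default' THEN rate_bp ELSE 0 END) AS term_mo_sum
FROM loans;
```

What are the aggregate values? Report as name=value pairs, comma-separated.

term_mo_avg=1080.3333333333, term_mo_sum=477

[term_mo_avg: term_mo BETWEEN 35 AND 81 OR status IN ('late', 'paid', 'grace')]
loan_id=200: ✓ → 383
loan_id=201: ✓ → 1079
loan_id=202: ✓ → 476
loan_id=203: ✓ → 1301
loan_id=204: ✓ → 2211
loan_id=205: ✗
loan_id=206: ✗
loan_id=207: ✓ → 164
loan_id=208: ✗
loan_id=209: ✓ → 969
loan_id=210: ✗
loan_id=211: ✓ → 1788
loan_id=212: ✓ → 1352
loan_id=213: ✗
term_mo_avg = (383 + 1079 + 476 + 1301 + 2211 + 164 + 969 + 1788 + 1352) / 9 = 1080.3333333333
—
[term_mo_sum: term_mo <= 87 AND status = 'default']
loan_id=200: ✗
loan_id=201: ✗
loan_id=202: ✗
loan_id=203: ✗
loan_id=204: ✗
loan_id=205: ✗
loan_id=206: ✗
loan_id=207: ✗
loan_id=208: ✓ → 477
loan_id=209: ✗
loan_id=210: ✗
loan_id=211: ✗
loan_id=212: ✗
loan_id=213: ✗
term_mo_sum = 477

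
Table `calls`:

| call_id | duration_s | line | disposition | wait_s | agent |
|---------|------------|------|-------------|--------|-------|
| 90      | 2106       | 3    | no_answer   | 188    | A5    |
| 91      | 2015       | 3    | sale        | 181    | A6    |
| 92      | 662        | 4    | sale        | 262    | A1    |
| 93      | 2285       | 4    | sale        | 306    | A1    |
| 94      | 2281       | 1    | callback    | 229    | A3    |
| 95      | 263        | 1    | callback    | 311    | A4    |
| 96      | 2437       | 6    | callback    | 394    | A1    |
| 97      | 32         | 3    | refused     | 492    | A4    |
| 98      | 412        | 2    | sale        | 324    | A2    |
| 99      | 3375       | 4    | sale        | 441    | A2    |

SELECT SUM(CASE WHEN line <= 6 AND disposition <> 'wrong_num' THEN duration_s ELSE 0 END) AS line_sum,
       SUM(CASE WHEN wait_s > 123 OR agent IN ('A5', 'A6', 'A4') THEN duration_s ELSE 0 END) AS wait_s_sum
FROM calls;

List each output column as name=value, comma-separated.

[line_sum: line <= 6 AND disposition <> 'wrong_num']
call_id=90: ✓ → 2106
call_id=91: ✓ → 2015
call_id=92: ✓ → 662
call_id=93: ✓ → 2285
call_id=94: ✓ → 2281
call_id=95: ✓ → 263
call_id=96: ✓ → 2437
call_id=97: ✓ → 32
call_id=98: ✓ → 412
call_id=99: ✓ → 3375
line_sum = 2106 + 2015 + 662 + 2285 + 2281 + 263 + 2437 + 32 + 412 + 3375 = 15868
—
[wait_s_sum: wait_s > 123 OR agent IN ('A5', 'A6', 'A4')]
call_id=90: ✓ → 2106
call_id=91: ✓ → 2015
call_id=92: ✓ → 662
call_id=93: ✓ → 2285
call_id=94: ✓ → 2281
call_id=95: ✓ → 263
call_id=96: ✓ → 2437
call_id=97: ✓ → 32
call_id=98: ✓ → 412
call_id=99: ✓ → 3375
wait_s_sum = 2106 + 2015 + 662 + 2285 + 2281 + 263 + 2437 + 32 + 412 + 3375 = 15868

line_sum=15868, wait_s_sum=15868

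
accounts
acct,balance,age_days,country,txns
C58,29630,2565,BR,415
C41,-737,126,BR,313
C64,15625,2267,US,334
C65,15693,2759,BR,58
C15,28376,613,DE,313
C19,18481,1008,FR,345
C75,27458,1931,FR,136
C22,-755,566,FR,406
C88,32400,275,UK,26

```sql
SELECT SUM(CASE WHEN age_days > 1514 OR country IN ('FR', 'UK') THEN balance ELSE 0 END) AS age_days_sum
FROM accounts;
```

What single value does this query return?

acct=C58: ✓ → 29630
acct=C41: ✗
acct=C64: ✓ → 15625
acct=C65: ✓ → 15693
acct=C15: ✗
acct=C19: ✓ → 18481
acct=C75: ✓ → 27458
acct=C22: ✓ → -755
acct=C88: ✓ → 32400
age_days_sum = 29630 + 15625 + 15693 + 18481 + 27458 + -755 + 32400 = 138532

138532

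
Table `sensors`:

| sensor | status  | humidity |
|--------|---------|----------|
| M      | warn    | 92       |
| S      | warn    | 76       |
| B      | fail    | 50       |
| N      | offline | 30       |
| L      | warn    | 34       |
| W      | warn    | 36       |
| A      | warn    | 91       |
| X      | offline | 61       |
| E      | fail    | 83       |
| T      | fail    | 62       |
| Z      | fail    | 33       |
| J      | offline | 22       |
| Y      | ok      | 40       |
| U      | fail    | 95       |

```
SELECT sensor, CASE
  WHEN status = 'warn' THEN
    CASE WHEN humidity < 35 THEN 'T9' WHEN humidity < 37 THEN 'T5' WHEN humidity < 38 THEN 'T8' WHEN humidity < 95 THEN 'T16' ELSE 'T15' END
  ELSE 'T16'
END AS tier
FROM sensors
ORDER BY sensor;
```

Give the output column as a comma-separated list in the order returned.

sensor=A: status='warn' → inner[humidity < 95] → T16
sensor=B: status='fail' → outer ELSE → T16
sensor=E: status='fail' → outer ELSE → T16
sensor=J: status='offline' → outer ELSE → T16
sensor=L: status='warn' → inner[humidity < 35] → T9
sensor=M: status='warn' → inner[humidity < 95] → T16
sensor=N: status='offline' → outer ELSE → T16
sensor=S: status='warn' → inner[humidity < 95] → T16
sensor=T: status='fail' → outer ELSE → T16
sensor=U: status='fail' → outer ELSE → T16
sensor=W: status='warn' → inner[humidity < 37] → T5
sensor=X: status='offline' → outer ELSE → T16
sensor=Y: status='ok' → outer ELSE → T16
sensor=Z: status='fail' → outer ELSE → T16

T16, T16, T16, T16, T9, T16, T16, T16, T16, T16, T5, T16, T16, T16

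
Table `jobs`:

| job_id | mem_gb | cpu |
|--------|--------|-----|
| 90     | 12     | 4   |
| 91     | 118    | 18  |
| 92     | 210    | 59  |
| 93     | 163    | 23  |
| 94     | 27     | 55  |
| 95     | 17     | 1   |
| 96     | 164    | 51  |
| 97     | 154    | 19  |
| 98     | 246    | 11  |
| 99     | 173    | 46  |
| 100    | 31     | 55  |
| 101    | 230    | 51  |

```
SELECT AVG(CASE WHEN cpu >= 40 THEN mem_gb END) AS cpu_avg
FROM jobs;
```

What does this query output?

139.1666666667

job_id=90: ✗
job_id=91: ✗
job_id=92: ✓ → 210
job_id=93: ✗
job_id=94: ✓ → 27
job_id=95: ✗
job_id=96: ✓ → 164
job_id=97: ✗
job_id=98: ✗
job_id=99: ✓ → 173
job_id=100: ✓ → 31
job_id=101: ✓ → 230
cpu_avg = (210 + 27 + 164 + 173 + 31 + 230) / 6 = 139.1666666667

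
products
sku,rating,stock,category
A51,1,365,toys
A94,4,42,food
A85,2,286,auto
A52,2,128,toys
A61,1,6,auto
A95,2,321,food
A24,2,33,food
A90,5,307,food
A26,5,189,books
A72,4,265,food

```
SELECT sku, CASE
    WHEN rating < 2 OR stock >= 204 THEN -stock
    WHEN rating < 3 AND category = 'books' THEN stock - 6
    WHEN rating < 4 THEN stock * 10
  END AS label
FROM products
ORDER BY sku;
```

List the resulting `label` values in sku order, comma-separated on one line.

sku=A24: rating < 4 → 330
sku=A26: (no match → NULL) → NULL
sku=A51: rating < 2 OR stock >= 204 → -365
sku=A52: rating < 4 → 1280
sku=A61: rating < 2 OR stock >= 204 → -6
sku=A72: rating < 2 OR stock >= 204 → -265
sku=A85: rating < 2 OR stock >= 204 → -286
sku=A90: rating < 2 OR stock >= 204 → -307
sku=A94: (no match → NULL) → NULL
sku=A95: rating < 2 OR stock >= 204 → -321

330, NULL, -365, 1280, -6, -265, -286, -307, NULL, -321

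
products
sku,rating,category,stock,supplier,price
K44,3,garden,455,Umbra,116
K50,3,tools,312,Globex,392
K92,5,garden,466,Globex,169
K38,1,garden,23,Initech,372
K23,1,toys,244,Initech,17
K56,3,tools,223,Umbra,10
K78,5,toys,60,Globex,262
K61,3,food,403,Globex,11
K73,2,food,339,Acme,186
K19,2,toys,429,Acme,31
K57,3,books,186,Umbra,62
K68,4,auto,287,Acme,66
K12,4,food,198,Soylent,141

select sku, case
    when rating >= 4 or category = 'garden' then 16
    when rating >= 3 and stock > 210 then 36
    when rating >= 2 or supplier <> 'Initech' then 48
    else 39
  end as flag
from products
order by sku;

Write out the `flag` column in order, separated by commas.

sku=K12: rating >= 4 or category = 'garden' → 16
sku=K19: rating >= 2 or supplier <> 'Initech' → 48
sku=K23: ELSE → 39
sku=K38: rating >= 4 or category = 'garden' → 16
sku=K44: rating >= 4 or category = 'garden' → 16
sku=K50: rating >= 3 and stock > 210 → 36
sku=K56: rating >= 3 and stock > 210 → 36
sku=K57: rating >= 2 or supplier <> 'Initech' → 48
sku=K61: rating >= 3 and stock > 210 → 36
sku=K68: rating >= 4 or category = 'garden' → 16
sku=K73: rating >= 2 or supplier <> 'Initech' → 48
sku=K78: rating >= 4 or category = 'garden' → 16
sku=K92: rating >= 4 or category = 'garden' → 16

16, 48, 39, 16, 16, 36, 36, 48, 36, 16, 48, 16, 16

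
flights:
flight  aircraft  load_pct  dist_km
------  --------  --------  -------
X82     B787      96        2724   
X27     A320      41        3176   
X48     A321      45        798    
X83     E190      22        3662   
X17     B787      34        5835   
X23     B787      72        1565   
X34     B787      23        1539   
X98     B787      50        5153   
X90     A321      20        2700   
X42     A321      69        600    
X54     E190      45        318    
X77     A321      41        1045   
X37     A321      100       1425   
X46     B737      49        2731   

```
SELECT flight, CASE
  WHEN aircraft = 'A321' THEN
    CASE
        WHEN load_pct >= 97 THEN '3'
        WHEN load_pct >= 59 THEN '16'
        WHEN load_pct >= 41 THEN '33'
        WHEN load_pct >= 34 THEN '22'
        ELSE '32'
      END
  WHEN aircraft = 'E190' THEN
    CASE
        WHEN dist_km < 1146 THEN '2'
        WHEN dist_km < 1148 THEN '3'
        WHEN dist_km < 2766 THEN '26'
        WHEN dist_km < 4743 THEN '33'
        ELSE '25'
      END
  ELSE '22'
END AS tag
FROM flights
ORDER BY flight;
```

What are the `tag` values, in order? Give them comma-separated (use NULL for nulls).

flight=X17: aircraft='B787' → outer ELSE → 22
flight=X23: aircraft='B787' → outer ELSE → 22
flight=X27: aircraft='A320' → outer ELSE → 22
flight=X34: aircraft='B787' → outer ELSE → 22
flight=X37: aircraft='A321' → inner[load_pct >= 97] → 3
flight=X42: aircraft='A321' → inner[load_pct >= 59] → 16
flight=X46: aircraft='B737' → outer ELSE → 22
flight=X48: aircraft='A321' → inner[load_pct >= 41] → 33
flight=X54: aircraft='E190' → inner[dist_km < 1146] → 2
flight=X77: aircraft='A321' → inner[load_pct >= 41] → 33
flight=X82: aircraft='B787' → outer ELSE → 22
flight=X83: aircraft='E190' → inner[dist_km < 4743] → 33
flight=X90: aircraft='A321' → inner[ELSE] → 32
flight=X98: aircraft='B787' → outer ELSE → 22

22, 22, 22, 22, 3, 16, 22, 33, 2, 33, 22, 33, 32, 22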